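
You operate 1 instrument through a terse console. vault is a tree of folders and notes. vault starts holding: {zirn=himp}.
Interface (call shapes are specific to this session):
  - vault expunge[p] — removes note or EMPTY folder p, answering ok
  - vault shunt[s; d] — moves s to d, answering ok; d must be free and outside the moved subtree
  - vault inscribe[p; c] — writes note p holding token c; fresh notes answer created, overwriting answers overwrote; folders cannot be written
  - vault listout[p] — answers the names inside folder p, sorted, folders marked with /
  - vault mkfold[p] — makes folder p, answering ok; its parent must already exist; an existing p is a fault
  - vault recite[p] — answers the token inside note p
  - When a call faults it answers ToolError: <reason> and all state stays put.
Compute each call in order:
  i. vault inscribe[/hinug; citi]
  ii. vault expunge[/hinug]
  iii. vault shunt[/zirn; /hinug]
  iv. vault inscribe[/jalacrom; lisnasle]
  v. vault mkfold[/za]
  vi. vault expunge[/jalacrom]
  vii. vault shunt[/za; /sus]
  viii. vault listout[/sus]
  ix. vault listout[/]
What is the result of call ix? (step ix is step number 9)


Calling vault inscribe on /hinug, citi: created.
Calling vault expunge on /hinug, yielding ok.
Then vault shunt on /zirn, /hinug, which returns ok.
Next I call vault inscribe on /jalacrom, lisnasle, giving created.
Calling vault mkfold on /za, → ok.
Now I run vault expunge on /jalacrom, and get ok.
Calling vault shunt on /za, /sus, — result: ok.
Next I call vault listout on /sus, and observe [].
I call vault listout on /, — result: [hinug, sus/].

Answer: [hinug, sus/]


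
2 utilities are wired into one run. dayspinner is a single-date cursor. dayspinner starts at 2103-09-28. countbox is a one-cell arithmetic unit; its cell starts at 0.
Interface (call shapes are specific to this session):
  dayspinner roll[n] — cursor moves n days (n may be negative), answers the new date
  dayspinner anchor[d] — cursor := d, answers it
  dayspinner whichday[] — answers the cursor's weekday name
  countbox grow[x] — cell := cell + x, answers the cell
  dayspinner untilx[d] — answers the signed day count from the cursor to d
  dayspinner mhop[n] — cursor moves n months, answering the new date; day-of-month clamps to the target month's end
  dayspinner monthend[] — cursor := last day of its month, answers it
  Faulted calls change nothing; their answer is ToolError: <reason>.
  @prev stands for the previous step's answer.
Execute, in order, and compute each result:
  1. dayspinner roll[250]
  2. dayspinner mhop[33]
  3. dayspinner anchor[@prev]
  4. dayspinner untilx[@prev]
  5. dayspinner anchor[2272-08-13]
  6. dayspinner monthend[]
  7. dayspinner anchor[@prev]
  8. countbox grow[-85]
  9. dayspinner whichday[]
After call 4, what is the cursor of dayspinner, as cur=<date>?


Answer: cur=2107-03-04

Derivation:
I invoke dayspinner roll using n: 250, and get 2104-06-04.
Then dayspinner mhop using n: 33, and see 2107-03-04.
Invoking dayspinner anchor using d: @prev, and see 2107-03-04.
I call dayspinner untilx using d: @prev, — result: 0.
I invoke dayspinner anchor using d: 2272-08-13, yielding 2272-08-13.
Calling dayspinner monthend, → 2272-08-31.
I invoke dayspinner anchor using d: @prev, and see 2272-08-31.
I run countbox grow using x: -85, and observe -85.
Invoking dayspinner whichday(), and get Saturday.


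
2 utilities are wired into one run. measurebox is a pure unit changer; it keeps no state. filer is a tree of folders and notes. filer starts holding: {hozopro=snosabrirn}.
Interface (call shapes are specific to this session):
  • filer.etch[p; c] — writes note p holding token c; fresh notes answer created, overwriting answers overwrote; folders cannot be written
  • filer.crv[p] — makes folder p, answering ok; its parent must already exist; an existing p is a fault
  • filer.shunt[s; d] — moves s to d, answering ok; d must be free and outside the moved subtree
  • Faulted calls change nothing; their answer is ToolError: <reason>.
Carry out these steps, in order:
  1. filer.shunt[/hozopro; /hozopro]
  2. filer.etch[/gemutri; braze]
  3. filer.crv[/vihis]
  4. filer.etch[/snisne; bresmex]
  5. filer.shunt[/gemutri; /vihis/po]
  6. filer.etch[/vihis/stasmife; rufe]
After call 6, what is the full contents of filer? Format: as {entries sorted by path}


Answer: {hozopro=snosabrirn, snisne=bresmex, vihis/, vihis/po=braze, vihis/stasmife=rufe}

Derivation:
// shunt(s='/hozopro', d='/hozopro') -> ToolError: exists
// etch(p='/gemutri', c='braze') -> created
// crv(p='/vihis') -> ok
// etch(p='/snisne', c='bresmex') -> created
// shunt(s='/gemutri', d='/vihis/po') -> ok
// etch(p='/vihis/stasmife', c='rufe') -> created


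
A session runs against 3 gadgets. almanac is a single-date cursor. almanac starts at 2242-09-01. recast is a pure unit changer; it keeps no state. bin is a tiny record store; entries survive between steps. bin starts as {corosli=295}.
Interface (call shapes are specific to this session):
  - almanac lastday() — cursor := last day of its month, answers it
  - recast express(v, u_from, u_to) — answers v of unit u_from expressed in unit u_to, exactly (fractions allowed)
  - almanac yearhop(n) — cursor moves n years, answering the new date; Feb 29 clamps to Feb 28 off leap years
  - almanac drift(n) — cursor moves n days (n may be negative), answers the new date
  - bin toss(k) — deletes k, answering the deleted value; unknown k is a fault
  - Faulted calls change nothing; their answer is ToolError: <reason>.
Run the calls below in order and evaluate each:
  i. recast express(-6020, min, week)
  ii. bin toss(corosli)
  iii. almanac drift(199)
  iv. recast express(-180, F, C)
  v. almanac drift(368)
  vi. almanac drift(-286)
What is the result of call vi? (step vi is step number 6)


Answer: 2243-06-09

Derivation:
I run recast express on v→-6020, u_from→min, u_to→week, — result: -43/72.
Next I call bin toss on k→corosli, → 295.
I use almanac drift on n→199, which returns 2243-03-19.
I call recast express on v→-180, u_from→F, u_to→C, → -1060/9.
Now I run almanac drift on n→368, and observe 2244-03-21.
Then almanac drift on n→-286: 2243-06-09.


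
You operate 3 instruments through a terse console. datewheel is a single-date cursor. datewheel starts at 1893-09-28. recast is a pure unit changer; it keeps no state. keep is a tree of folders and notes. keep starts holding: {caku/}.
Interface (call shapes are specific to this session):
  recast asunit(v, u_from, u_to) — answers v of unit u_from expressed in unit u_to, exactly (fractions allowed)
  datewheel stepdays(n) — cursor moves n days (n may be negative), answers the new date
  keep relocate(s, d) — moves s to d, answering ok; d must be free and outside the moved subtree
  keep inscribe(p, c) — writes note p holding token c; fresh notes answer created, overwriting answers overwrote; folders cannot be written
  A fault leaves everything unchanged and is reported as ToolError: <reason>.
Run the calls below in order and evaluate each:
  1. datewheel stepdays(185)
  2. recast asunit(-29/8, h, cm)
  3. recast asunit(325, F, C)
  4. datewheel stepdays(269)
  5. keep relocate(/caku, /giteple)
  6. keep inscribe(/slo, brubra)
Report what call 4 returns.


// datewheel stepdays(n=185) => 1894-04-01
// recast asunit(v=-29/8, u_from=h, u_to=cm) => ToolError: incompatible units
// recast asunit(v=325, u_from=F, u_to=C) => 1465/9
// datewheel stepdays(n=269) => 1894-12-26
// keep relocate(s=/caku, d=/giteple) => ok
// keep inscribe(p=/slo, c=brubra) => created

Answer: 1894-12-26


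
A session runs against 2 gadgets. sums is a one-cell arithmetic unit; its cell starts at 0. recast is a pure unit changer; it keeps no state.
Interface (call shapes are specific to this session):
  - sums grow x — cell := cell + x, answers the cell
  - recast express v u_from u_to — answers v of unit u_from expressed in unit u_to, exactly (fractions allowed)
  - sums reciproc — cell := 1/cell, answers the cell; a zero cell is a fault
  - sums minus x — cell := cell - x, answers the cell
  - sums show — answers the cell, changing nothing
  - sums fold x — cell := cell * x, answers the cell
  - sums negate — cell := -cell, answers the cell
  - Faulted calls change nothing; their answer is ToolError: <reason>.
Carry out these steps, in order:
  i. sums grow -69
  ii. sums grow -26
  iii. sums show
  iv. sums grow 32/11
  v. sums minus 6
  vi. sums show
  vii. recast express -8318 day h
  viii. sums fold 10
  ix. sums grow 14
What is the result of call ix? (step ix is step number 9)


Answer: -10636/11

Derivation:
% 1. sums grow(x: -69) => -69
% 2. sums grow(x: -26) => -95
% 3. sums show() => -95
% 4. sums grow(x: 32/11) => -1013/11
% 5. sums minus(x: 6) => -1079/11
% 6. sums show() => -1079/11
% 7. recast express(v: -8318, u_from: day, u_to: h) => -199632
% 8. sums fold(x: 10) => -10790/11
% 9. sums grow(x: 14) => -10636/11


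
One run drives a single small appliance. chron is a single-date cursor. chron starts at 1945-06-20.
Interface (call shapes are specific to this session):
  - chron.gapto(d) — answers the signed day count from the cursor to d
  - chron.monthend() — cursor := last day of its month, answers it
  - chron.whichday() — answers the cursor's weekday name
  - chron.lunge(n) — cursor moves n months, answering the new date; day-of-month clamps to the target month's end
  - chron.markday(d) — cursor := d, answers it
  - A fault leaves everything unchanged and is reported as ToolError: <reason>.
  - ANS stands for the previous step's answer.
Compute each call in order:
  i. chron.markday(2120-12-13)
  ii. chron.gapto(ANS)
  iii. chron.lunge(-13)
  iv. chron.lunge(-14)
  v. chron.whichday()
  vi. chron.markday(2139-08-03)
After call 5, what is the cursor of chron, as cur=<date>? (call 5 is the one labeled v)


·→ markday(2120-12-13)
·← 2120-12-13
·→ gapto(ANS)
·← 0
·→ lunge(-13)
·← 2119-11-13
·→ lunge(-14)
·← 2118-09-13
·→ whichday()
·← Tuesday
·→ markday(2139-08-03)
·← 2139-08-03

Answer: cur=2118-09-13


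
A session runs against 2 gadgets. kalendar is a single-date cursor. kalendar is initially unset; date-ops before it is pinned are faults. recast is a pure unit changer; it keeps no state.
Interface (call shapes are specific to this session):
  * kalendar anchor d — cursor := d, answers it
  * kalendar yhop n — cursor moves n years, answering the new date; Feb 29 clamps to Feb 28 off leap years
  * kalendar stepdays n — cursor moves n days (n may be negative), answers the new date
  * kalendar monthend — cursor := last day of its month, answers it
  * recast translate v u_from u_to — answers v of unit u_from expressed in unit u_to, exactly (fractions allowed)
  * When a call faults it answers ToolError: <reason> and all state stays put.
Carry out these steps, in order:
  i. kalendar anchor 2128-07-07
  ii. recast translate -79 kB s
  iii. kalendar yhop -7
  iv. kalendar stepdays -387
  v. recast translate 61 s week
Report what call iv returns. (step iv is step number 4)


I run kalendar anchor passing 2128-07-07, and observe 2128-07-07.
Using recast translate passing -79, kB, s, which returns ToolError: incompatible units.
I try kalendar yhop passing -7, which returns 2121-07-07.
I run kalendar stepdays passing -387: 2120-06-15.
Calling recast translate passing 61, s, week, giving 61/604800.

Answer: 2120-06-15


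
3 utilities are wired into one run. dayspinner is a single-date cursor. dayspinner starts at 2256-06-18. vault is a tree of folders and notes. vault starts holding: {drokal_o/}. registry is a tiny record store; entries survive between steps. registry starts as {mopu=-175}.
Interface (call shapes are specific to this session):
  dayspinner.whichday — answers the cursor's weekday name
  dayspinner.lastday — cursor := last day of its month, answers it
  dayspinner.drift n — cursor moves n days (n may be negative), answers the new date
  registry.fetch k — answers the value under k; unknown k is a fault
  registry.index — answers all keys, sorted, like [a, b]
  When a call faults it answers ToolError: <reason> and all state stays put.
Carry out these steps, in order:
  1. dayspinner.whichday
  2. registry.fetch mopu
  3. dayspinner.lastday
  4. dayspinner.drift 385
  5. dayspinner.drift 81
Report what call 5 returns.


// 1. dayspinner.whichday() ~> Wednesday
// 2. registry.fetch(k=mopu) ~> -175
// 3. dayspinner.lastday() ~> 2256-06-30
// 4. dayspinner.drift(n=385) ~> 2257-07-20
// 5. dayspinner.drift(n=81) ~> 2257-10-09

Answer: 2257-10-09


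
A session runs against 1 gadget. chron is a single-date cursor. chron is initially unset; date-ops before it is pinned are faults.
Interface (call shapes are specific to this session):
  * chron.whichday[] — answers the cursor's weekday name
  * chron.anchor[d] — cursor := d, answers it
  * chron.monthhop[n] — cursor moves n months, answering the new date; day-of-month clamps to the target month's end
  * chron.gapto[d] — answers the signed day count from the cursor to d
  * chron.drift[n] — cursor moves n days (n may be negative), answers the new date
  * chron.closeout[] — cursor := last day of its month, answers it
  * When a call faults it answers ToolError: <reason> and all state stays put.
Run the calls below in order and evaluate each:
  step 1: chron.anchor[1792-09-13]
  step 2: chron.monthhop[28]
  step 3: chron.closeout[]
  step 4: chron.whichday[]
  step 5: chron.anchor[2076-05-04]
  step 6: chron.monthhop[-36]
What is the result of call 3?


Answer: 1795-01-31

Derivation:
! 1. chron.anchor(d→1792-09-13) ~> 1792-09-13
! 2. chron.monthhop(n→28) ~> 1795-01-13
! 3. chron.closeout() ~> 1795-01-31
! 4. chron.whichday() ~> Saturday
! 5. chron.anchor(d→2076-05-04) ~> 2076-05-04
! 6. chron.monthhop(n→-36) ~> 2073-05-04


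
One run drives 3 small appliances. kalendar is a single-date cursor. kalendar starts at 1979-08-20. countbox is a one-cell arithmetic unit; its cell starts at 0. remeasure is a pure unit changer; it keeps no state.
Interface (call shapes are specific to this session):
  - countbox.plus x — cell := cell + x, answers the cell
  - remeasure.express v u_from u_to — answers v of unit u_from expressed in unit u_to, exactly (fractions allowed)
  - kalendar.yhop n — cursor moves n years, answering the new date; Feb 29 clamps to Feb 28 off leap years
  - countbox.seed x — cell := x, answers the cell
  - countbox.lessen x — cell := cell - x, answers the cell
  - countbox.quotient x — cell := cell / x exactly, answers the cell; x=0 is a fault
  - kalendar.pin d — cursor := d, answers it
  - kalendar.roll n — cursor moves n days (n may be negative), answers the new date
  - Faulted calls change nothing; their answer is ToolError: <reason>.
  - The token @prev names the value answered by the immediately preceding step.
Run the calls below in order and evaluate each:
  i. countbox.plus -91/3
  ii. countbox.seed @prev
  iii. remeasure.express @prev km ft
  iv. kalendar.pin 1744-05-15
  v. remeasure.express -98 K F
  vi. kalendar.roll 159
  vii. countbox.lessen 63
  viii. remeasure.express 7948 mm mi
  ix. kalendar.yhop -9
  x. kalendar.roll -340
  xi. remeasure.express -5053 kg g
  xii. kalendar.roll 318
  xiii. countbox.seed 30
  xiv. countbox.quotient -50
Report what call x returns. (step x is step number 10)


$ countbox.plus x='-91/3'
= -91/3
$ countbox.seed x='@prev'
= -91/3
$ remeasure.express v='@prev' u_from='km' u_to='ft'
= -113750000/1143
$ kalendar.pin d='1744-05-15'
= 1744-05-15
$ remeasure.express v='-98' u_from='K' u_to='F'
= -63607/100
$ kalendar.roll n='159'
= 1744-10-21
$ countbox.lessen x='63'
= -280/3
$ remeasure.express v='7948' u_from='mm' u_to='mi'
= 1987/402336
$ kalendar.yhop n='-9'
= 1735-10-21
$ kalendar.roll n='-340'
= 1734-11-15
$ remeasure.express v='-5053' u_from='kg' u_to='g'
= -5053000
$ kalendar.roll n='318'
= 1735-09-29
$ countbox.seed x='30'
= 30
$ countbox.quotient x='-50'
= -3/5

Answer: 1734-11-15


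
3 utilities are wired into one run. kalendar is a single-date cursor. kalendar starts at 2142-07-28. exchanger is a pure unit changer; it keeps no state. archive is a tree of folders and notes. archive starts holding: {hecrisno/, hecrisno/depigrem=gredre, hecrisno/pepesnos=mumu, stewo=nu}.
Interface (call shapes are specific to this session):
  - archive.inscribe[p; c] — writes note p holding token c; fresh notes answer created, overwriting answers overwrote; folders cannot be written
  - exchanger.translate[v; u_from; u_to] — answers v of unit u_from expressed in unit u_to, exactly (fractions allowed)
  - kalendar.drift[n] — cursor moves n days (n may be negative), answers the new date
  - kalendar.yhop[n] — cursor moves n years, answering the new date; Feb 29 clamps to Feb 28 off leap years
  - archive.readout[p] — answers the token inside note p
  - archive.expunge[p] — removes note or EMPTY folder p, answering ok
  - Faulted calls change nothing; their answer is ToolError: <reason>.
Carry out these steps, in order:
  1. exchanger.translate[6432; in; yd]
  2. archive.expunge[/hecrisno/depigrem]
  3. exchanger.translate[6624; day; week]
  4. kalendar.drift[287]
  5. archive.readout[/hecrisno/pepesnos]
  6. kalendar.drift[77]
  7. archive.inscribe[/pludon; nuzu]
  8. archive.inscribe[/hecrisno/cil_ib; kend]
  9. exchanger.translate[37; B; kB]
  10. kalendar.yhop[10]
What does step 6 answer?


Answer: 2143-07-27

Derivation:
-- exchanger.translate(6432, in, yd) == 536/3
-- archive.expunge(/hecrisno/depigrem) == ok
-- exchanger.translate(6624, day, week) == 6624/7
-- kalendar.drift(287) == 2143-05-11
-- archive.readout(/hecrisno/pepesnos) == mumu
-- kalendar.drift(77) == 2143-07-27
-- archive.inscribe(/pludon, nuzu) == created
-- archive.inscribe(/hecrisno/cil_ib, kend) == created
-- exchanger.translate(37, B, kB) == 37/1000
-- kalendar.yhop(10) == 2153-07-27


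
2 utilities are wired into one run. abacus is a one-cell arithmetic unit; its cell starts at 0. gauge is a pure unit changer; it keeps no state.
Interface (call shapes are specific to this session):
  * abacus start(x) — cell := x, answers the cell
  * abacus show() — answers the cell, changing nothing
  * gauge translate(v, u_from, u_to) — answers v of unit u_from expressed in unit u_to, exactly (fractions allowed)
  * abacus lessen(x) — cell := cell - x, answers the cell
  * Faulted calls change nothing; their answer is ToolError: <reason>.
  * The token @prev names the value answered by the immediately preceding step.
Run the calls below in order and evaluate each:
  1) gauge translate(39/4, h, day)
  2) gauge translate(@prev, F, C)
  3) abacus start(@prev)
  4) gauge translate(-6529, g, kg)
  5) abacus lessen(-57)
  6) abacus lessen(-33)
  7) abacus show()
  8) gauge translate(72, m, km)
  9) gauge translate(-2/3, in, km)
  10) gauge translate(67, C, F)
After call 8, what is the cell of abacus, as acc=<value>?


Now I run gauge translate with v='39/4', u_from='h', u_to='day', and see 13/32.
Then gauge translate with v='@prev', u_from='F', u_to='C': -1685/96.
Using abacus start with x='@prev', and get -1685/96.
I use gauge translate with v='-6529', u_from='g', u_to='kg', giving -6529/1000.
I use abacus lessen with x='-57', and get 3787/96.
I call abacus lessen with x='-33', which returns 6955/96.
I use abacus show, which returns 6955/96.
I use gauge translate with v='72', u_from='m', u_to='km', → 9/125.
I invoke gauge translate with v='-2/3', u_from='in', u_to='km', and see -127/7500000.
I call gauge translate with v='67', u_from='C', u_to='F', and see 763/5.

Answer: acc=6955/96


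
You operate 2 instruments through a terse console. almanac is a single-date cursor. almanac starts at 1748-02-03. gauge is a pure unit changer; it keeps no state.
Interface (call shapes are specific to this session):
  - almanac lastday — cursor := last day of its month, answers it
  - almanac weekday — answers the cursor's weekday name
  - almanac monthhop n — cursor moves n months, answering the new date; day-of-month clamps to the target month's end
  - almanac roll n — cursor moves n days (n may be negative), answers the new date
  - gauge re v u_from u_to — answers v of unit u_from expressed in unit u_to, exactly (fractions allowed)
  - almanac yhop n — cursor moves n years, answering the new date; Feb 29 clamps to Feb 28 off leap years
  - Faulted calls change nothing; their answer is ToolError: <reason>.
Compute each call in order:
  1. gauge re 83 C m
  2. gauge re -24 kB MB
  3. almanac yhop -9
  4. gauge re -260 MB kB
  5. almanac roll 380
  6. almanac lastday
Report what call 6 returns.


Answer: 1740-02-29

Derivation:
Act: gauge re[v='83'; u_from='C'; u_to='m']
Obs: ToolError: incompatible units
Act: gauge re[v='-24'; u_from='kB'; u_to='MB']
Obs: -3/125
Act: almanac yhop[n='-9']
Obs: 1739-02-03
Act: gauge re[v='-260'; u_from='MB'; u_to='kB']
Obs: -260000
Act: almanac roll[n='380']
Obs: 1740-02-18
Act: almanac lastday[]
Obs: 1740-02-29


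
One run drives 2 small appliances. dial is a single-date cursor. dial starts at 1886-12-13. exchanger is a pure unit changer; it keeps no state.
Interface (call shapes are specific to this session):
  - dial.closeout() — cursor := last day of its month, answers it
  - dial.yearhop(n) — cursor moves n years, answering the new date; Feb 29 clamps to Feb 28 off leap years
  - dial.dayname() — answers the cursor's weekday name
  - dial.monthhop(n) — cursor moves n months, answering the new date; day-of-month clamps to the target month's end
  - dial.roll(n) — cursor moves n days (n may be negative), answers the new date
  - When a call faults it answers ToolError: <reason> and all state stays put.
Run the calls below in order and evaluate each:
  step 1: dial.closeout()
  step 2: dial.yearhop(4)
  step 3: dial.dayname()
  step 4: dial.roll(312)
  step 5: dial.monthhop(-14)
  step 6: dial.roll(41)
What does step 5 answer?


Answer: 1890-09-08

Derivation:
! dial.closeout() : 1886-12-31
! dial.yearhop(n→4) : 1890-12-31
! dial.dayname() : Wednesday
! dial.roll(n→312) : 1891-11-08
! dial.monthhop(n→-14) : 1890-09-08
! dial.roll(n→41) : 1890-10-19


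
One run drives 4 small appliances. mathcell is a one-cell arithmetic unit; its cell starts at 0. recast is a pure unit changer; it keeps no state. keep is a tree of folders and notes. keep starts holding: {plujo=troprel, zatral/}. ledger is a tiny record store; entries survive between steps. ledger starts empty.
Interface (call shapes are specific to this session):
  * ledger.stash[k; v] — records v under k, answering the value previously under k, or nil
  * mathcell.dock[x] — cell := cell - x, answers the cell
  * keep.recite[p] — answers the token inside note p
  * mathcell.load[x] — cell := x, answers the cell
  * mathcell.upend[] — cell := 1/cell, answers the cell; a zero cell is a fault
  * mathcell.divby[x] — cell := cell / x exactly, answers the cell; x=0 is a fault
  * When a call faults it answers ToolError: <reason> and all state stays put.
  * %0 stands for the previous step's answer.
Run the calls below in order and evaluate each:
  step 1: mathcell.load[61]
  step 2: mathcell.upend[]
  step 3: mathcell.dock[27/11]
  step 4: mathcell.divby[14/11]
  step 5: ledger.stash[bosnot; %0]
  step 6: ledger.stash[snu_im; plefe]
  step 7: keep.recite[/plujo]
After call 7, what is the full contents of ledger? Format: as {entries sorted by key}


Answer: {bosnot=-818/427, snu_im=plefe}

Derivation:
Do: mathcell.load[x→61]
See: 61
Do: mathcell.upend[]
See: 1/61
Do: mathcell.dock[x→27/11]
See: -1636/671
Do: mathcell.divby[x→14/11]
See: -818/427
Do: ledger.stash[k→bosnot; v→%0]
See: nil
Do: ledger.stash[k→snu_im; v→plefe]
See: nil
Do: keep.recite[p→/plujo]
See: troprel


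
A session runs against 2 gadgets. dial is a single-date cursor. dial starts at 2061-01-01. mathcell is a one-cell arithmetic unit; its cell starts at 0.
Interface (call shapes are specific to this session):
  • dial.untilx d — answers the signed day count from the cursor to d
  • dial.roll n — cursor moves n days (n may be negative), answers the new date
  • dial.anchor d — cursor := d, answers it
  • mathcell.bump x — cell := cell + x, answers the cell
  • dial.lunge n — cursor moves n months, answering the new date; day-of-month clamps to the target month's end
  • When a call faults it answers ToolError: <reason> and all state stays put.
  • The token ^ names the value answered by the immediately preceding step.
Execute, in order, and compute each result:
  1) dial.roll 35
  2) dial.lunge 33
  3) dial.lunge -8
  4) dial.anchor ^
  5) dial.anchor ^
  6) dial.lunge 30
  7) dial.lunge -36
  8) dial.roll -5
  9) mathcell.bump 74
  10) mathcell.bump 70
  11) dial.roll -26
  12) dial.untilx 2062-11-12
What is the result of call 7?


Answer: 2062-09-05

Derivation:
>>> roll 35
= 2061-02-05
>>> lunge 33
= 2063-11-05
>>> lunge -8
= 2063-03-05
>>> anchor ^
= 2063-03-05
>>> anchor ^
= 2063-03-05
>>> lunge 30
= 2065-09-05
>>> lunge -36
= 2062-09-05
>>> roll -5
= 2062-08-31
>>> bump 74
= 74
>>> bump 70
= 144
>>> roll -26
= 2062-08-05
>>> untilx 2062-11-12
= 99


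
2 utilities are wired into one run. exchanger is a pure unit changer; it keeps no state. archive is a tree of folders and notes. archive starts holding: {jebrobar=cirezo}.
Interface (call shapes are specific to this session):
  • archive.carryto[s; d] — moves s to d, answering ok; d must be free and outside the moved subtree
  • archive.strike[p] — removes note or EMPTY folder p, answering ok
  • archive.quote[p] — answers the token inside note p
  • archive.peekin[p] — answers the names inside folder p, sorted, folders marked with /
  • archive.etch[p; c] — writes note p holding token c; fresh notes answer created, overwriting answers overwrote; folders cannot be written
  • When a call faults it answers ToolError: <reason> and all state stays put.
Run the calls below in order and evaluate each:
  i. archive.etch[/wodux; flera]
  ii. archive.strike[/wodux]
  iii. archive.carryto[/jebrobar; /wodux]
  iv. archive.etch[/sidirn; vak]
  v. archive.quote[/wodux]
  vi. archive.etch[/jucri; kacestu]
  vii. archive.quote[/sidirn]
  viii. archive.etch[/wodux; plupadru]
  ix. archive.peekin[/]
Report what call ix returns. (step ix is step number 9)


Answer: [jucri, sidirn, wodux]

Derivation:
I invoke archive.etch with p='/wodux', c='flera', → created.
I invoke archive.strike with p='/wodux', giving ok.
I try archive.carryto with s='/jebrobar', d='/wodux', → ok.
Now I run archive.etch with p='/sidirn', c='vak', and observe created.
Calling archive.quote with p='/wodux': cirezo.
I run archive.etch with p='/jucri', c='kacestu', and get created.
Then archive.quote with p='/sidirn', — result: vak.
Next I call archive.etch with p='/wodux', c='plupadru', → overwrote.
I run archive.peekin with p='/', yielding [jucri, sidirn, wodux].


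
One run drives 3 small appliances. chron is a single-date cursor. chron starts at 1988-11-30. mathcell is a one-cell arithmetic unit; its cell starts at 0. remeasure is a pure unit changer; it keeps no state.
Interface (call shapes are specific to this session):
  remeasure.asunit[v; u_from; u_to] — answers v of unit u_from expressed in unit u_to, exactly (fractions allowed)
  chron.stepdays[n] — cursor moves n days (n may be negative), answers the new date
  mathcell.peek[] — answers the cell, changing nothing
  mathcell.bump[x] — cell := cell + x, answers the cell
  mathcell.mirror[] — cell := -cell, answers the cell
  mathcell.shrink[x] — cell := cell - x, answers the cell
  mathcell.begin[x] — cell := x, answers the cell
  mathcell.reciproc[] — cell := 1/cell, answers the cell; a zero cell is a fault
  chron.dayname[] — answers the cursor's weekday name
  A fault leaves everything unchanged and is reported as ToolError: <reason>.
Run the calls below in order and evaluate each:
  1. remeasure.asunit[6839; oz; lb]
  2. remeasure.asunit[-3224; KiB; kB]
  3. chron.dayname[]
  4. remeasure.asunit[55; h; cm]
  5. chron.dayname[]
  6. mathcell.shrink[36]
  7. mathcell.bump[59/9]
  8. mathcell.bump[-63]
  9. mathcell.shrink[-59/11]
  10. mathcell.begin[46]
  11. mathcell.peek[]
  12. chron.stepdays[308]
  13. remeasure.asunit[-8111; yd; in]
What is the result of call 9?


Answer: -8621/99

Derivation:
Do: remeasure.asunit[v: 6839; u_from: oz; u_to: lb]
See: 6839/16
Do: remeasure.asunit[v: -3224; u_from: KiB; u_to: kB]
See: -412672/125
Do: chron.dayname[]
See: Wednesday
Do: remeasure.asunit[v: 55; u_from: h; u_to: cm]
See: ToolError: incompatible units
Do: chron.dayname[]
See: Wednesday
Do: mathcell.shrink[x: 36]
See: -36
Do: mathcell.bump[x: 59/9]
See: -265/9
Do: mathcell.bump[x: -63]
See: -832/9
Do: mathcell.shrink[x: -59/11]
See: -8621/99
Do: mathcell.begin[x: 46]
See: 46
Do: mathcell.peek[]
See: 46
Do: chron.stepdays[n: 308]
See: 1989-10-04
Do: remeasure.asunit[v: -8111; u_from: yd; u_to: in]
See: -291996


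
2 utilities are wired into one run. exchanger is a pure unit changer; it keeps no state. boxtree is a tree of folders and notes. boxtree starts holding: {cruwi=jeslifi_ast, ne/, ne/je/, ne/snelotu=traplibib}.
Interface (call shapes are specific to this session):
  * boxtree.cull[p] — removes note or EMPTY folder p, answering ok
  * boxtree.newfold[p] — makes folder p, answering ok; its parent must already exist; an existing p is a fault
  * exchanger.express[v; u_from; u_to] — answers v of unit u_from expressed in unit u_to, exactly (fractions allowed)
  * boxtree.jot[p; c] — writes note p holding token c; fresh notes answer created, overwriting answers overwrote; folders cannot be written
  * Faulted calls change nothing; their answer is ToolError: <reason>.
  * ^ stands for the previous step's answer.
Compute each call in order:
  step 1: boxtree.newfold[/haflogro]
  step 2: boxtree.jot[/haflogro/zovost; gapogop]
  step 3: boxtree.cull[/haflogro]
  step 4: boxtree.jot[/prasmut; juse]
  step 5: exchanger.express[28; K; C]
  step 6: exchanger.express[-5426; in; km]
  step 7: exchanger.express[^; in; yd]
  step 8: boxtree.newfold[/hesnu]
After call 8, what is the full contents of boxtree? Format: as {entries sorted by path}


Answer: {cruwi=jeslifi_ast, haflogro/, haflogro/zovost=gapogop, hesnu/, ne/, ne/je/, ne/snelotu=traplibib, prasmut=juse}

Derivation:
·→ newfold(/haflogro)
·← ok
·→ jot(/haflogro/zovost, gapogop)
·← created
·→ cull(/haflogro)
·← ToolError: not empty
·→ jot(/prasmut, juse)
·← created
·→ express(28, K, C)
·← -4903/20
·→ express(-5426, in, km)
·← -344551/2500000
·→ express(^, in, yd)
·← -344551/90000000
·→ newfold(/hesnu)
·← ok


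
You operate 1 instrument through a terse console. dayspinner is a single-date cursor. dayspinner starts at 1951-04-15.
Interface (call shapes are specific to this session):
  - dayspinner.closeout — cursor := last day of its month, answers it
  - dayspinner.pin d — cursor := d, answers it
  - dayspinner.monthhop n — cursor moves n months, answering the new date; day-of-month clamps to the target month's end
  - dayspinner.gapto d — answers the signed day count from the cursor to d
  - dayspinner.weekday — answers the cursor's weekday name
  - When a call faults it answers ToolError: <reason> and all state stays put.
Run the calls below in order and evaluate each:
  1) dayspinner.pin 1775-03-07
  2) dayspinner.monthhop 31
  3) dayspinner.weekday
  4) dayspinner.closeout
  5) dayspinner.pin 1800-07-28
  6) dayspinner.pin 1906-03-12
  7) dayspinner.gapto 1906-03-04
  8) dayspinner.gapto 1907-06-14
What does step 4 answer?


# 1. pin(d→1775-03-07) -> 1775-03-07
# 2. monthhop(n→31) -> 1777-10-07
# 3. weekday() -> Tuesday
# 4. closeout() -> 1777-10-31
# 5. pin(d→1800-07-28) -> 1800-07-28
# 6. pin(d→1906-03-12) -> 1906-03-12
# 7. gapto(d→1906-03-04) -> -8
# 8. gapto(d→1907-06-14) -> 459

Answer: 1777-10-31


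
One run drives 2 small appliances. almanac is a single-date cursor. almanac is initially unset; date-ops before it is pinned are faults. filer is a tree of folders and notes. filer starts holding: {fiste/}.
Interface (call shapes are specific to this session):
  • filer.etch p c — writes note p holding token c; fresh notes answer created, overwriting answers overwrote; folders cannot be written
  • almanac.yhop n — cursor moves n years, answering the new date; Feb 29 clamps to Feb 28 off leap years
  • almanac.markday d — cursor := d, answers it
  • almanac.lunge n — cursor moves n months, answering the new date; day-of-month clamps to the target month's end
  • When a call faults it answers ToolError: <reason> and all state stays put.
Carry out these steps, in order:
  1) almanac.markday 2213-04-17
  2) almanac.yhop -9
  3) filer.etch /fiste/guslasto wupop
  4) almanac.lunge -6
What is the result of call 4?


;; almanac.markday(d='2213-04-17') : 2213-04-17
;; almanac.yhop(n='-9') : 2204-04-17
;; filer.etch(p='/fiste/guslasto', c='wupop') : created
;; almanac.lunge(n='-6') : 2203-10-17

Answer: 2203-10-17


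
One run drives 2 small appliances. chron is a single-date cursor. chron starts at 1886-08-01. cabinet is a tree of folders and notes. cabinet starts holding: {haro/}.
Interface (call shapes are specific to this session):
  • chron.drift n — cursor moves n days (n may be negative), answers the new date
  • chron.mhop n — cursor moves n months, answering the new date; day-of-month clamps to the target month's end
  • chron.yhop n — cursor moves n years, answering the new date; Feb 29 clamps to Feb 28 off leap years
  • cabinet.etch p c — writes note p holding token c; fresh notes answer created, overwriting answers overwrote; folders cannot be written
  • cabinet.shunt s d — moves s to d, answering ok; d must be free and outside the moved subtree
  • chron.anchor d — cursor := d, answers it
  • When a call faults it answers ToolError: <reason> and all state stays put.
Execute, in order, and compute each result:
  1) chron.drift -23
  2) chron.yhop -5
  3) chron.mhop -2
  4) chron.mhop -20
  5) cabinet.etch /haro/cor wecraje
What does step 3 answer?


Answer: 1881-05-09

Derivation:
% chron.drift n: -23
:: 1886-07-09
% chron.yhop n: -5
:: 1881-07-09
% chron.mhop n: -2
:: 1881-05-09
% chron.mhop n: -20
:: 1879-09-09
% cabinet.etch p: /haro/cor c: wecraje
:: created


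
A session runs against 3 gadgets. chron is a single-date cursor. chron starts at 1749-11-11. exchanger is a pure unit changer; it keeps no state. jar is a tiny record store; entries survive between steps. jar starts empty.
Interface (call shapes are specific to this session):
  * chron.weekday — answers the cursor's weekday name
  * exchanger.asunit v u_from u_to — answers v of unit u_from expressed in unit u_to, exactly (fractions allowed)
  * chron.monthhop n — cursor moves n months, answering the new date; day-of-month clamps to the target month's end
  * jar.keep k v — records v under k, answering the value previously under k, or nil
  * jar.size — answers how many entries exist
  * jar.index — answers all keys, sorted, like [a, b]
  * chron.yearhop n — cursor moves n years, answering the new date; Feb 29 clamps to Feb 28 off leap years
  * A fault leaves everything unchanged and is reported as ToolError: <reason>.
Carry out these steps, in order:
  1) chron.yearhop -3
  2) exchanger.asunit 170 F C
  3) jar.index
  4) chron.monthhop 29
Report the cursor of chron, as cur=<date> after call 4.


Answer: cur=1749-04-11

Derivation:
~$ chron.yearhop n='-3'
= 1746-11-11
~$ exchanger.asunit v='170' u_from='F' u_to='C'
= 230/3
~$ jar.index
= []
~$ chron.monthhop n='29'
= 1749-04-11


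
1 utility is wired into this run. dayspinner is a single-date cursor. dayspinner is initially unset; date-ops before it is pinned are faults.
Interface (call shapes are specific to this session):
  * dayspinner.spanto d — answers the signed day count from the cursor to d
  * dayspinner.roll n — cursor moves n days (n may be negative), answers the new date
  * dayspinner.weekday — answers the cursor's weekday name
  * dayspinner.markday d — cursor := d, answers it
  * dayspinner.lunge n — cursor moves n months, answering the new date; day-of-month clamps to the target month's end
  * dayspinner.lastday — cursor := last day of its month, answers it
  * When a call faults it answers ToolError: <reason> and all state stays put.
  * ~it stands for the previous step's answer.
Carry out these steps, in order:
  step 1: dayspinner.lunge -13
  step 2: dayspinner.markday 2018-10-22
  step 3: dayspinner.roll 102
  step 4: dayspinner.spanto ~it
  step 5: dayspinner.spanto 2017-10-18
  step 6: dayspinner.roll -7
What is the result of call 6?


# 1. dayspinner.lunge(n→-13) : ToolError: no date set
# 2. dayspinner.markday(d→2018-10-22) : 2018-10-22
# 3. dayspinner.roll(n→102) : 2019-02-01
# 4. dayspinner.spanto(d→~it) : 0
# 5. dayspinner.spanto(d→2017-10-18) : -471
# 6. dayspinner.roll(n→-7) : 2019-01-25

Answer: 2019-01-25


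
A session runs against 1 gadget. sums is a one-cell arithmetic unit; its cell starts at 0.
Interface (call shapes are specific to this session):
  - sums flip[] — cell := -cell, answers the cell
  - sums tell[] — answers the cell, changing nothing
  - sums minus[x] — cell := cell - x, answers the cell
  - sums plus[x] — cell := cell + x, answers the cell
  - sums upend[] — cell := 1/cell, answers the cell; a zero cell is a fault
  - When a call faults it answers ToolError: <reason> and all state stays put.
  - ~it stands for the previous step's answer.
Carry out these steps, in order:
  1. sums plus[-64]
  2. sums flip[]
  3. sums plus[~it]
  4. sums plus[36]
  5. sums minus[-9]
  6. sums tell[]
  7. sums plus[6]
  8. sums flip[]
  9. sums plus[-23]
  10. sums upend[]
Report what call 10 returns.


·→ sums plus(x: -64)
·← -64
·→ sums flip()
·← 64
·→ sums plus(x: ~it)
·← 128
·→ sums plus(x: 36)
·← 164
·→ sums minus(x: -9)
·← 173
·→ sums tell()
·← 173
·→ sums plus(x: 6)
·← 179
·→ sums flip()
·← -179
·→ sums plus(x: -23)
·← -202
·→ sums upend()
·← -1/202

Answer: -1/202


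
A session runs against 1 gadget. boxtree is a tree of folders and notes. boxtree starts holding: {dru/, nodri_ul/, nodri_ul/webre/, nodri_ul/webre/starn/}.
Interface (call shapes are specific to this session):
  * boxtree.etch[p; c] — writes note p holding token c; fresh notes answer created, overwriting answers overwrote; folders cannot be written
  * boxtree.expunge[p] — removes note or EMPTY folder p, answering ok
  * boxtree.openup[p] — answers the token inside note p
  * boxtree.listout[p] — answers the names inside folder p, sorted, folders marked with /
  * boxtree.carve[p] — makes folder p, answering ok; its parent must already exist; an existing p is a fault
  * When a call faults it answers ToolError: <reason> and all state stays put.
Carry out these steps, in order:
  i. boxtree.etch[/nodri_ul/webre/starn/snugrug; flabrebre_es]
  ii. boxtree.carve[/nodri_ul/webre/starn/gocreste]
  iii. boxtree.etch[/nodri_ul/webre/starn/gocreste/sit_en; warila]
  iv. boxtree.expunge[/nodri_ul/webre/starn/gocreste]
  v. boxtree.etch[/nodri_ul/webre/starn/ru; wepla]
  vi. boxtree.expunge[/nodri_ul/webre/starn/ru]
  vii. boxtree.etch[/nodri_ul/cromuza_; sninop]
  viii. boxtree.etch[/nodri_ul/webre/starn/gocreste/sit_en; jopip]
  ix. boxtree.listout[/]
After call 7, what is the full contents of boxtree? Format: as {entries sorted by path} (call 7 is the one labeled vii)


Act: boxtree.etch[p=/nodri_ul/webre/starn/snugrug; c=flabrebre_es]
Obs: created
Act: boxtree.carve[p=/nodri_ul/webre/starn/gocreste]
Obs: ok
Act: boxtree.etch[p=/nodri_ul/webre/starn/gocreste/sit_en; c=warila]
Obs: created
Act: boxtree.expunge[p=/nodri_ul/webre/starn/gocreste]
Obs: ToolError: not empty
Act: boxtree.etch[p=/nodri_ul/webre/starn/ru; c=wepla]
Obs: created
Act: boxtree.expunge[p=/nodri_ul/webre/starn/ru]
Obs: ok
Act: boxtree.etch[p=/nodri_ul/cromuza_; c=sninop]
Obs: created
Act: boxtree.etch[p=/nodri_ul/webre/starn/gocreste/sit_en; c=jopip]
Obs: overwrote
Act: boxtree.listout[p=/]
Obs: [dru/, nodri_ul/]

Answer: {dru/, nodri_ul/, nodri_ul/cromuza_=sninop, nodri_ul/webre/, nodri_ul/webre/starn/, nodri_ul/webre/starn/gocreste/, nodri_ul/webre/starn/gocreste/sit_en=warila, nodri_ul/webre/starn/snugrug=flabrebre_es}
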